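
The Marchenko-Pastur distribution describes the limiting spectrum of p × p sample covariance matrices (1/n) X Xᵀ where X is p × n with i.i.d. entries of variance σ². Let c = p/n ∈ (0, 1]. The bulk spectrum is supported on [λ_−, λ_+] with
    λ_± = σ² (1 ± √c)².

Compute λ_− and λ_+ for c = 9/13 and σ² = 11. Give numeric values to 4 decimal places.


c = 9/13 = 0.692308; √c = 0.832050.
λ_− = σ² (1 − √c)² = 11 · (1 − 0.832050)² = 11 · (0.167950)² = 0.310278.
λ_+ = σ² (1 + √c)² = 11 · (1 + 0.832050)² = 11 · (1.832050)² = 36.920491.

Rounded to 4 decimal places: λ_− ≈ 0.3103, λ_+ ≈ 36.9205.


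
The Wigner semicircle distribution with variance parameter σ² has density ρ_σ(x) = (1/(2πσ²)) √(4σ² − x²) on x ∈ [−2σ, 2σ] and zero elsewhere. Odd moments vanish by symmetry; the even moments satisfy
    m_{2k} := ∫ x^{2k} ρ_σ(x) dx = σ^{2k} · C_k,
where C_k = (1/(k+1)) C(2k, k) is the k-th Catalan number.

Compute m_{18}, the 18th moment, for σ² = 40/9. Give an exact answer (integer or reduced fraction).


By the scaled semicircle moment identity, m_{2k} = σ^{2k} · C_k with k = 9.
C_9 = (1/(k+1)) · C(2k, k) = (1/10) · C(18, 9) = (1/10) · 48620 = 4862.
σ^{2k} = (σ²)^k = (40/9)^9 = 262144000000000/387420489.

Therefore m_{18} = σ^{18} · C_9 = (262144000000000/387420489) · 4862 = 1274544128000000000/387420489.


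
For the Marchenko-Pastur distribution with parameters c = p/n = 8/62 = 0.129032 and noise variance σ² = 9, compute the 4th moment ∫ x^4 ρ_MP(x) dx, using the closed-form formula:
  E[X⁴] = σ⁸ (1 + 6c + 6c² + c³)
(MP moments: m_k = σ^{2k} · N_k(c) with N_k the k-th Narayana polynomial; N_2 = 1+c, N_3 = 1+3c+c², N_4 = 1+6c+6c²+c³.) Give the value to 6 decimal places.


E[X⁴] = σ⁸ (1 + 6c + 6c² + c³) (fourth MP moment). With σ² = 9 (so σ⁸ = 6561) and c = 8/62 = 0.129032: E[X⁴] = 6561 · (1 + 6·0.129032 + 6·(0.129032)² + (0.129032)³) = 6561 · 1.876238.

So E[X^4] = 12309.996140.


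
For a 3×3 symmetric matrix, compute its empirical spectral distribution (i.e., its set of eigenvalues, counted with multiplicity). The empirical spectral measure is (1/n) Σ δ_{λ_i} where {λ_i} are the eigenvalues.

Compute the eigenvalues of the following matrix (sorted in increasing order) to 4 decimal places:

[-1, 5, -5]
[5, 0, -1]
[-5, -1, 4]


Since M is real symmetric, all three eigenvalues are real; they are the roots of det(λI − M) = λ³ − (tr M) λ² + s λ − det M, where s is the sum of the principal 2×2 minors.
tr M = -1 + 0 + 4 = 3.
s = ((-1)·0 − 5²) + ((-1)·4 − (-5)²) + (0·4 − (-1)²) = -25 + (-29) + (-1) = -55.
det M (expand along row 1) = (-1)·(-1) − 5·15 + (-5)·(-5) = -49.
Characteristic polynomial: λ³ − 3λ² − 55λ + 49 = 0.
Substitute λ = y + (tr M)/3 = y + 1.000000 to remove the quadratic term: y³ + p·y + q = 0 with p = s − (tr M)²/3 = -58.000000 and q = −2(tr M)³/27 + (tr M)·s/3 − det M = -8.000000.
Three real roots ⇒ use the trigonometric (Viète) form: r = 2√(−p/3) = 8.793937, φ = arccos(3q/(p·r)) = arccos(0.047054) = 1.523725 rad.
y_k = r·cos(φ/3 − 2πk/3) for k = 0, 1, 2 gives y = 7.683824, -0.137976, -7.545847.
λ_k = y_k + 1.000000 gives λ = 8.6838, 0.8620, -6.5458 (check: the sum is 3.0000 = tr M).

Eigenvalues sorted in increasing order: [-6.5458, 0.8620, 8.6838].


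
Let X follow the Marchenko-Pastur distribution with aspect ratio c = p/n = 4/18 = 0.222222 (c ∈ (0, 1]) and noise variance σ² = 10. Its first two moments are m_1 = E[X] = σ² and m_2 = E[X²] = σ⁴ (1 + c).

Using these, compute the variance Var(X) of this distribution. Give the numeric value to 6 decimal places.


m_1 = E[X] = σ² = 10, so m_1² = 100.
m_2 = E[X²] = σ⁴ (1 + c) = 100 · (1 + 0.222222) = 100 · 1.222222 = 122.222222.
(Note m_2 − m_1² simplifies to c · σ⁴ = 0.222222 · 100.)

Var(X) = m_2 − m_1² = 122.222222 − 100 = 22.222222.


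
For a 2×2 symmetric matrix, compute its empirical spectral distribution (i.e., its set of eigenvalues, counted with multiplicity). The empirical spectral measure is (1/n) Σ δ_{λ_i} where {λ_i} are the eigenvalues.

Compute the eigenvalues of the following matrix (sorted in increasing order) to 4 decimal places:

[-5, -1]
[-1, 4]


Since M is real symmetric, both eigenvalues are real; they are the roots of det(λI − M) = λ² − (tr M) λ + det M.
tr M = -5 + 4 = -1.
det M = (-5)·4 − (-1)² = -20 − 1 = -21.
Characteristic polynomial: λ² + λ − 21 = 0.
Discriminant Δ = (tr M)² − 4·det M = 1 − (-84) = 85; √Δ = 9.219544.
λ = (tr M ± √Δ)/2 = (-1 ± 9.219544)/2, giving (tr M − √Δ)/2 = -5.1098 and (tr M + √Δ)/2 = 4.1098.

Eigenvalues sorted in increasing order: [-5.1098, 4.1098].


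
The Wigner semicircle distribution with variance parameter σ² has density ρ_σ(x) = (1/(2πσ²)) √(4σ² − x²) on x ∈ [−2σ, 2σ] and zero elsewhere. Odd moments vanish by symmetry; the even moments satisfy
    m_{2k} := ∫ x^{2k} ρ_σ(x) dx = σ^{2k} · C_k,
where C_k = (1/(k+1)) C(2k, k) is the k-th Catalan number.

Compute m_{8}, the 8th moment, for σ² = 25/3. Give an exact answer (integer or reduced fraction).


By the scaled semicircle moment identity, m_{2k} = σ^{2k} · C_k with k = 4.
C_4 = (1/(k+1)) · C(2k, k) = (1/5) · C(8, 4) = (1/5) · 70 = 14.
σ^{2k} = (σ²)^k = (25/3)^4 = 390625/81.

Therefore m_{8} = σ^{8} · C_4 = (390625/81) · 14 = 5468750/81.


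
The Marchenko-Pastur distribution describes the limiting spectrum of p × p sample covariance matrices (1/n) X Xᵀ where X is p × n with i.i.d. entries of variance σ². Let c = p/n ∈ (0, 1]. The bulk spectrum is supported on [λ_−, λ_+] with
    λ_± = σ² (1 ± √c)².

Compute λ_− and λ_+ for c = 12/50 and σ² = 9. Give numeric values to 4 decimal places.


c = 12/50 = 0.240000; √c = 0.489898.
λ_− = σ² (1 − √c)² = 9 · (1 − 0.489898)² = 9 · (0.510102)² = 2.341837.
λ_+ = σ² (1 + √c)² = 9 · (1 + 0.489898)² = 9 · (1.489898)² = 19.978163.

Rounded to 4 decimal places: λ_− ≈ 2.3418, λ_+ ≈ 19.9782.


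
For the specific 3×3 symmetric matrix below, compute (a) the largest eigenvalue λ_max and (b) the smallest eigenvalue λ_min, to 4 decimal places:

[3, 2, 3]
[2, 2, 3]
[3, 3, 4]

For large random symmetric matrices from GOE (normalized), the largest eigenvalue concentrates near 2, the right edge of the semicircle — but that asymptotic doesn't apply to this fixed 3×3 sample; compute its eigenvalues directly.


Since M is real symmetric, all three eigenvalues are real; they are the roots of det(λI − M) = λ³ − (tr M) λ² + s λ − det M, where s is the sum of the principal 2×2 minors.
tr M = 3 + 2 + 4 = 9.
s = (3·2 − 2²) + (3·4 − 3²) + (2·4 − 3²) = 2 + 3 + (-1) = 4.
det M (expand along row 1) = 3·(-1) − 2·(-1) + 3·0 = -1.
Characteristic polynomial: λ³ − 9λ² + 4λ + 1 = 0.
Substitute λ = y + (tr M)/3 = y + 3.000000 to remove the quadratic term: y³ + p·y + q = 0 with p = s − (tr M)²/3 = -23.000000 and q = −2(tr M)³/27 + (tr M)·s/3 − det M = -41.000000.
Three real roots ⇒ use the trigonometric (Viète) form: r = 2√(−p/3) = 5.537749, φ = arccos(3q/(p·r)) = arccos(0.965704) = 0.262655 rad.
y_k = r·cos(φ/3 − 2πk/3) for k = 0, 1, 2 gives y = 5.516538, -2.338922, -3.177617.
λ_k = y_k + 3.000000 gives λ = 8.5165, 0.6611, -0.1776 (check: the sum is 9.0000 = tr M).

Hence λ_max = 8.5165 and λ_min = -0.1776.


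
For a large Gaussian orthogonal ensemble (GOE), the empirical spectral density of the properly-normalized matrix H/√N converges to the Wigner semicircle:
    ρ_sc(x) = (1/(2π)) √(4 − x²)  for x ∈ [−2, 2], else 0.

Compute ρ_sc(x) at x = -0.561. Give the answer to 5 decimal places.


ρ_sc(x) = (1/(2π)) √(4 − x²). With x = -0.561:
  4 − x² = 4 − (-0.561)² = 4 − 0.314721 = 3.685279.
  √(4 − x²) = 1.919708.
  1/(2π) = 0.159155.
  ρ_sc(-0.561) = 0.159155 · 1.919708 = 0.305531.

Rounded to 5 decimal places: ρ_sc(-0.561) ≈ 0.30553.


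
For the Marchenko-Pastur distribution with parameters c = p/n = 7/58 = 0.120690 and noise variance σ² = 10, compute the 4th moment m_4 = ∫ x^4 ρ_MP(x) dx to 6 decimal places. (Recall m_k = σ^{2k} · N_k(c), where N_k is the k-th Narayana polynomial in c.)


E[X⁴] = σ⁸ (1 + 6c + 6c² + c³) (fourth MP moment). With σ² = 10 (so σ⁸ = 10000) and c = 7/58 = 0.120690: E[X⁴] = 10000 · (1 + 6·0.120690 + 6·(0.120690)² + (0.120690)³) = 10000 · 1.813292.

So E[X^4] = 18132.918529.


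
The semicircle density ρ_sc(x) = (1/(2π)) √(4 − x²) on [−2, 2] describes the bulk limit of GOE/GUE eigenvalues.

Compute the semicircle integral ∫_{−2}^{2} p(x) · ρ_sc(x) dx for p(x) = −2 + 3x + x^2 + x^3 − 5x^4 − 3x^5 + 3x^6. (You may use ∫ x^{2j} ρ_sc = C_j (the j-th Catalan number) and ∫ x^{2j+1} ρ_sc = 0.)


Write p(x) = Σ a_i x^i, split into monomials and integrate each against ρ_sc separately.
Using ∫ x^{2j} ρ_sc = C_j = (1/(j+1)) C(2j, j) (Catalan numbers) and ∫ x^{2j+1} ρ_sc = 0 (odd monomials vanish by symmetry):
  i = 0 (even): a_0 · C_{0} = -2 · 1 = -2
  i = 1 (odd): ∫ x^1 ρ_sc = 0 (vanishes)
  i = 2 (even): a_2 · C_{1} = 1 · 1 = 1
  i = 3 (odd): ∫ x^3 ρ_sc = 0 (vanishes)
  i = 4 (even): a_4 · C_{2} = -5 · 2 = -10
  i = 5 (odd): ∫ x^5 ρ_sc = 0 (vanishes)
  i = 6 (even): a_6 · C_{3} = 3 · 5 = 15

Summing the contributions: ∫_{−2}^{2} p(x) ρ_sc(x) dx = (-2) + 1 + (-10) + 15 = 4.


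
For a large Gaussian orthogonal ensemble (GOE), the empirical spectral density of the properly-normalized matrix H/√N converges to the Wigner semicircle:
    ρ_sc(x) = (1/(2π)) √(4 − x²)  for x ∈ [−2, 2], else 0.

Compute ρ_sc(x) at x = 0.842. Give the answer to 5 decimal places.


ρ_sc(x) = (1/(2π)) √(4 − x²). With x = 0.842:
  4 − x² = 4 − (0.842)² = 4 − 0.708964 = 3.291036.
  √(4 − x²) = 1.814121.
  1/(2π) = 0.159155.
  ρ_sc(0.842) = 0.159155 · 1.814121 = 0.288726.

Rounded to 5 decimal places: ρ_sc(0.842) ≈ 0.28873.


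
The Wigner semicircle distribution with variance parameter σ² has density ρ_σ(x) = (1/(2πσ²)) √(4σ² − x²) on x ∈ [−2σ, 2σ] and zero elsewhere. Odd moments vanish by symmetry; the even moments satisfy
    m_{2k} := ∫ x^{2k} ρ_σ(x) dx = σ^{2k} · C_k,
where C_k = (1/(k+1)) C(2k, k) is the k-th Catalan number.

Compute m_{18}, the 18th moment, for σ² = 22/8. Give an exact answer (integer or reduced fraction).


By the scaled semicircle moment identity, m_{2k} = σ^{2k} · C_k with k = 9.
C_9 = (1/(k+1)) · C(2k, k) = (1/10) · C(18, 9) = (1/10) · 48620 = 4862.
σ^{2k} = (σ²)^k = (22/8)^9 = 2357947691/262144.

Therefore m_{18} = σ^{18} · C_9 = (2357947691/262144) · 4862 = 5732170836821/131072.


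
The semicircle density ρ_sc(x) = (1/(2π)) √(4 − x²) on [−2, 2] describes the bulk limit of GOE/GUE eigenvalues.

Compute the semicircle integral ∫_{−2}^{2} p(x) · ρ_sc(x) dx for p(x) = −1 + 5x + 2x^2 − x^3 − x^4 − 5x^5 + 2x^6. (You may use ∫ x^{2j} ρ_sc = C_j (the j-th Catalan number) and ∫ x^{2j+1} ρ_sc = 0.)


Write p(x) = Σ a_i x^i, split into monomials and integrate each against ρ_sc separately.
Using ∫ x^{2j} ρ_sc = C_j = (1/(j+1)) C(2j, j) (Catalan numbers) and ∫ x^{2j+1} ρ_sc = 0 (odd monomials vanish by symmetry):
  i = 0 (even): a_0 · C_{0} = -1 · 1 = -1
  i = 1 (odd): ∫ x^1 ρ_sc = 0 (vanishes)
  i = 2 (even): a_2 · C_{1} = 2 · 1 = 2
  i = 3 (odd): ∫ x^3 ρ_sc = 0 (vanishes)
  i = 4 (even): a_4 · C_{2} = -1 · 2 = -2
  i = 5 (odd): ∫ x^5 ρ_sc = 0 (vanishes)
  i = 6 (even): a_6 · C_{3} = 2 · 5 = 10

Summing the contributions: ∫_{−2}^{2} p(x) ρ_sc(x) dx = (-1) + 2 + (-2) + 10 = 9.


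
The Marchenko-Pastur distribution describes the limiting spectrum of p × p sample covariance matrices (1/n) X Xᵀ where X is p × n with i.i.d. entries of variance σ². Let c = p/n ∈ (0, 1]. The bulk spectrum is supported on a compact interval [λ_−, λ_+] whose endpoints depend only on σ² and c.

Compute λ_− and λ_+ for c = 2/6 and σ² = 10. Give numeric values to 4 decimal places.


c = 2/6 = 0.333333; √c = 0.577350.
λ_− = σ² (1 − √c)² = 10 · (1 − 0.577350)² = 10 · (0.422650)² = 1.786328.
λ_+ = σ² (1 + √c)² = 10 · (1 + 0.577350)² = 10 · (1.577350)² = 24.880339.

Rounded to 4 decimal places: λ_− ≈ 1.7863, λ_+ ≈ 24.8803.


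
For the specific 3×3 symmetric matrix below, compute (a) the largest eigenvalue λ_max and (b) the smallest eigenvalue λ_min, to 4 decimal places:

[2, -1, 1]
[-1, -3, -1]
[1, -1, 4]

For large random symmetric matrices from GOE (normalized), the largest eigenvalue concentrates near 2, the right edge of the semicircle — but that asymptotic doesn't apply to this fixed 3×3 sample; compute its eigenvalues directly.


Since M is real symmetric, all three eigenvalues are real; they are the roots of det(λI − M) = λ³ − (tr M) λ² + s λ − det M, where s is the sum of the principal 2×2 minors.
tr M = 2 + (-3) + 4 = 3.
s = (2·(-3) − (-1)²) + (2·4 − 1²) + ((-3)·4 − (-1)²) = -7 + 7 + (-13) = -13.
det M (expand along row 1) = 2·(-13) − (-1)·(-3) + 1·4 = -25.
Characteristic polynomial: λ³ − 3λ² − 13λ + 25 = 0.
Substitute λ = y + (tr M)/3 = y + 1.000000 to remove the quadratic term: y³ + p·y + q = 0 with p = s − (tr M)²/3 = -16.000000 and q = −2(tr M)³/27 + (tr M)·s/3 − det M = 10.000000.
Three real roots ⇒ use the trigonometric (Viète) form: r = 2√(−p/3) = 4.618802, φ = arccos(3q/(p·r)) = arccos(-0.405949) = 1.988814 rad.
y_k = r·cos(φ/3 − 2πk/3) for k = 0, 1, 2 gives y = 3.640482, 0.641499, -4.281982.
λ_k = y_k + 1.000000 gives λ = 4.6405, 1.6415, -3.2820 (check: the sum is 3.0000 = tr M).

Hence λ_max = 4.6405 and λ_min = -3.2820.


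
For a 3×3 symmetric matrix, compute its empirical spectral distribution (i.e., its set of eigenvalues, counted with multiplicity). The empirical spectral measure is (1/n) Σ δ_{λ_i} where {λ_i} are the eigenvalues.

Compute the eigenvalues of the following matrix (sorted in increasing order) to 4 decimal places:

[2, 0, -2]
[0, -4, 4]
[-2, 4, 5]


Since M is real symmetric, all three eigenvalues are real; they are the roots of det(λI − M) = λ³ − (tr M) λ² + s λ − det M, where s is the sum of the principal 2×2 minors.
tr M = 2 + (-4) + 5 = 3.
s = (2·(-4) − 0²) + (2·5 − (-2)²) + ((-4)·5 − 4²) = -8 + 6 + (-36) = -38.
det M (expand along row 1) = 2·(-36) − 0·8 + (-2)·(-8) = -56.
Characteristic polynomial: λ³ − 3λ² − 38λ + 56 = 0.
Substitute λ = y + (tr M)/3 = y + 1.000000 to remove the quadratic term: y³ + p·y + q = 0 with p = s − (tr M)²/3 = -41.000000 and q = −2(tr M)³/27 + (tr M)·s/3 − det M = 16.000000.
Three real roots ⇒ use the trigonometric (Viète) form: r = 2√(−p/3) = 7.393691, φ = arccos(3q/(p·r)) = arccos(-0.158342) = 1.729808 rad.
y_k = r·cos(φ/3 − 2πk/3) for k = 0, 1, 2 gives y = 6.198277, 0.391710, -6.589987.
λ_k = y_k + 1.000000 gives λ = 7.1983, 1.3917, -5.5900 (check: the sum is 3.0000 = tr M).

Eigenvalues sorted in increasing order: [-5.5900, 1.3917, 7.1983].


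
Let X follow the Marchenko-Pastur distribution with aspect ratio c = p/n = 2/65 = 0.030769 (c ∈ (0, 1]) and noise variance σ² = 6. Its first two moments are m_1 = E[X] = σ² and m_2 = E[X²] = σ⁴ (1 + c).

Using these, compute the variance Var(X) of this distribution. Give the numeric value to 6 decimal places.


m_1 = E[X] = σ² = 6, so m_1² = 36.
m_2 = E[X²] = σ⁴ (1 + c) = 36 · (1 + 0.030769) = 36 · 1.030769 = 37.107692.
(Note m_2 − m_1² simplifies to c · σ⁴ = 0.030769 · 36.)

Var(X) = m_2 − m_1² = 37.107692 − 36 = 1.107692.


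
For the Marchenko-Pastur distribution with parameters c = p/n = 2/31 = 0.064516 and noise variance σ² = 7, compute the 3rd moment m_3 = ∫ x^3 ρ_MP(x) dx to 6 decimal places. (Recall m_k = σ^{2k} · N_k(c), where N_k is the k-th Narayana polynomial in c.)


E[X³] = σ⁶ (1 + 3c + c²) (third MP moment). With σ² = 7 (so σ⁶ = 343) and c = 2/31 = 0.064516: E[X³] = 343 · (1 + 3·0.064516 + (0.064516)²) = 343 · 1.197711.

So E[X^3] = 410.814776.


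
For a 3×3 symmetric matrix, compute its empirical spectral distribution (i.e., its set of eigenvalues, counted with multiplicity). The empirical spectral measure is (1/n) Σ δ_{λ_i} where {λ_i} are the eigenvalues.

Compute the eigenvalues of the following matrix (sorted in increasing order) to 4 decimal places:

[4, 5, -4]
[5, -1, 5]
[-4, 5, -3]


Since M is real symmetric, all three eigenvalues are real; they are the roots of det(λI − M) = λ³ − (tr M) λ² + s λ − det M, where s is the sum of the principal 2×2 minors.
tr M = 4 + (-1) + (-3) = 0.
s = (4·(-1) − 5²) + (4·(-3) − (-4)²) + ((-1)·(-3) − 5²) = -29 + (-28) + (-22) = -79.
det M (expand along row 1) = 4·(-22) − 5·5 + (-4)·21 = -197.
Characteristic polynomial: λ³ − 79λ + 197 = 0.
Substitute λ = y + (tr M)/3 = y + 0.000000 to remove the quadratic term: y³ + p·y + q = 0 with p = s − (tr M)²/3 = -79.000000 and q = −2(tr M)³/27 + (tr M)·s/3 − det M = 197.000000.
Three real roots ⇒ use the trigonometric (Viète) form: r = 2√(−p/3) = 10.263203, φ = arccos(3q/(p·r)) = arccos(-0.728916) = 2.387534 rad.
y_k = r·cos(φ/3 − 2πk/3) for k = 0, 1, 2 gives y = 7.180975, 2.759725, -9.940700.
λ_k = y_k + 0.000000 gives λ = 7.1810, 2.7597, -9.9407 (check: the sum is 0.0000 = tr M).

Eigenvalues sorted in increasing order: [-9.9407, 2.7597, 7.1810].


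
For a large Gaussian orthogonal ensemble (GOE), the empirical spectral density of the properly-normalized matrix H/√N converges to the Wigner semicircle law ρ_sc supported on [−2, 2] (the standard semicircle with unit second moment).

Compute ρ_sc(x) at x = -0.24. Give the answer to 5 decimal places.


ρ_sc(x) = (1/(2π)) √(4 − x²). With x = -0.24:
  4 − x² = 4 − (-0.24)² = 4 − 0.057600 = 3.942400.
  √(4 − x²) = 1.985548.
  1/(2π) = 0.159155.
  ρ_sc(-0.24) = 0.159155 · 1.985548 = 0.316010.

Rounded to 5 decimal places: ρ_sc(-0.24) ≈ 0.31601.


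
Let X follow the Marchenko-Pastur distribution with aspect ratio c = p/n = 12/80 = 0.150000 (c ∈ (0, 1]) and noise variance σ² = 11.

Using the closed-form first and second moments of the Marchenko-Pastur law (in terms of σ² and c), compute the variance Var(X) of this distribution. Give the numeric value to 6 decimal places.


Recall the MP moments m_1 = E[X] = σ² and m_2 = E[X²] = σ⁴ (1 + c).
m_1 = E[X] = σ² = 11, so m_1² = 121.
m_2 = E[X²] = σ⁴ (1 + c) = 121 · (1 + 0.150000) = 121 · 1.150000 = 139.150000.
(Note m_2 − m_1² simplifies to c · σ⁴ = 0.150000 · 121.)

Var(X) = m_2 − m_1² = 139.150000 − 121 = 18.150000.


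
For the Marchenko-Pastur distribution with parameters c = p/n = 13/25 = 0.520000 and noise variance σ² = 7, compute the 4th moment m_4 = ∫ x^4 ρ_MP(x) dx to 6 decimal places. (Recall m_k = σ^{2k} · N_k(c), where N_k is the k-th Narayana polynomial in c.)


E[X⁴] = σ⁸ (1 + 6c + 6c² + c³) (fourth MP moment). With σ² = 7 (so σ⁸ = 2401) and c = 13/25 = 0.520000: E[X⁴] = 2401 · (1 + 6·0.520000 + 6·(0.520000)² + (0.520000)³) = 2401 · 5.883008.

So E[X^4] = 14125.102208.


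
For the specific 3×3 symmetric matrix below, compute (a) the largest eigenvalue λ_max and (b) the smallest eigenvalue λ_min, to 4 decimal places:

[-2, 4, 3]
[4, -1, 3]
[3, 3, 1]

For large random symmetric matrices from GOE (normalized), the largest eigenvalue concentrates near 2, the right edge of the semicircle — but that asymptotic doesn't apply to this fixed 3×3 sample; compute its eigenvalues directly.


Since M is real symmetric, all three eigenvalues are real; they are the roots of det(λI − M) = λ³ − (tr M) λ² + s λ − det M, where s is the sum of the principal 2×2 minors.
tr M = -2 + (-1) + 1 = -2.
s = ((-2)·(-1) − 4²) + ((-2)·1 − 3²) + ((-1)·1 − 3²) = -14 + (-11) + (-10) = -35.
det M (expand along row 1) = (-2)·(-10) − 4·(-5) + 3·15 = 85.
Characteristic polynomial: λ³ + 2λ² − 35λ − 85 = 0.
Substitute λ = y + (tr M)/3 = y − 0.666667 to remove the quadratic term: y³ + p·y + q = 0 with p = s − (tr M)²/3 = -36.333333 and q = −2(tr M)³/27 + (tr M)·s/3 − det M = -61.074074.
Three real roots ⇒ use the trigonometric (Viète) form: r = 2√(−p/3) = 6.960204, φ = arccos(3q/(p·r)) = arccos(0.724521) = 0.760457 rad.
y_k = r·cos(φ/3 − 2πk/3) for k = 0, 1, 2 gives y = 6.737785, -1.857263, -4.880522.
λ_k = y_k − 0.666667 gives λ = 6.0711, -2.5239, -5.5472 (check: the sum is -2.0000 = tr M).

Hence λ_max = 6.0711 and λ_min = -5.5472.


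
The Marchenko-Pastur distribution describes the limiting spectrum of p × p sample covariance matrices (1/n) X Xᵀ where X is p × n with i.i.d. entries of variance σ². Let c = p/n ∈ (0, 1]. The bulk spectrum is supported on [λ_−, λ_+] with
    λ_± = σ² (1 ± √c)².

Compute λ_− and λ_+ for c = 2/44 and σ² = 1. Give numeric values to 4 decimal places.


c = 2/44 = 0.045455; √c = 0.213201.
λ_− = σ² (1 − √c)² = 1 · (1 − 0.213201)² = 1 · (0.786799)² = 0.619053.
λ_+ = σ² (1 + √c)² = 1 · (1 + 0.213201)² = 1 · (1.213201)² = 1.471856.

Rounded to 4 decimal places: λ_− ≈ 0.6191, λ_+ ≈ 1.4719.


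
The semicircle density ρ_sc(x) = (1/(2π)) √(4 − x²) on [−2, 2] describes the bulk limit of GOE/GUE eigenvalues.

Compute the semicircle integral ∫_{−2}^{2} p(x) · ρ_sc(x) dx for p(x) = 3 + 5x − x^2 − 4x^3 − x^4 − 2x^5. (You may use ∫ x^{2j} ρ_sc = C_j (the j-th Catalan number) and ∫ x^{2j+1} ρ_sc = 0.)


Write p(x) = Σ a_i x^i, split into monomials and integrate each against ρ_sc separately.
Using ∫ x^{2j} ρ_sc = C_j = (1/(j+1)) C(2j, j) (Catalan numbers) and ∫ x^{2j+1} ρ_sc = 0 (odd monomials vanish by symmetry):
  i = 0 (even): a_0 · C_{0} = 3 · 1 = 3
  i = 1 (odd): ∫ x^1 ρ_sc = 0 (vanishes)
  i = 2 (even): a_2 · C_{1} = -1 · 1 = -1
  i = 3 (odd): ∫ x^3 ρ_sc = 0 (vanishes)
  i = 4 (even): a_4 · C_{2} = -1 · 2 = -2
  i = 5 (odd): ∫ x^5 ρ_sc = 0 (vanishes)

Summing the contributions: ∫_{−2}^{2} p(x) ρ_sc(x) dx = 3 + (-1) + (-2) = 0.


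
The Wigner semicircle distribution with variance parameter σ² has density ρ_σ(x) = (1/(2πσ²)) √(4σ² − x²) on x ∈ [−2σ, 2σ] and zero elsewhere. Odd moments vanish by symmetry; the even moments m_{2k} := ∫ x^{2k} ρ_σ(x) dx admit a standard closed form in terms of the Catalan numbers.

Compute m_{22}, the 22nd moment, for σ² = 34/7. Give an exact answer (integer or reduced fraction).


By the scaled semicircle moment identity, m_{2k} = σ^{2k} · C_k with k = 11.
C_11 = (1/(k+1)) · C(2k, k) = (1/12) · C(22, 11) = (1/12) · 705432 = 58786.
σ^{2k} = (σ²)^k = (34/7)^11 = 70188843638032384/1977326743.

Therefore m_{22} = σ^{22} · C_11 = (70188843638032384/1977326743) · 58786 = 589445908872195960832/282475249.


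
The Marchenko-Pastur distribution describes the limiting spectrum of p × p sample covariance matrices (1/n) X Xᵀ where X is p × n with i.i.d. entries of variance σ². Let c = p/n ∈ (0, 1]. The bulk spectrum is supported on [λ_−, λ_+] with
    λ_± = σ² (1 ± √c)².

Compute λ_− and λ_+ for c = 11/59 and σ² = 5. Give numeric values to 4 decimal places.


c = 11/59 = 0.186441; √c = 0.431788.
λ_− = σ² (1 − √c)² = 5 · (1 − 0.431788)² = 5 · (0.568212)² = 1.614326.
λ_+ = σ² (1 + √c)² = 5 · (1 + 0.431788)² = 5 · (1.431788)² = 10.250081.

Rounded to 4 decimal places: λ_− ≈ 1.6143, λ_+ ≈ 10.2501.


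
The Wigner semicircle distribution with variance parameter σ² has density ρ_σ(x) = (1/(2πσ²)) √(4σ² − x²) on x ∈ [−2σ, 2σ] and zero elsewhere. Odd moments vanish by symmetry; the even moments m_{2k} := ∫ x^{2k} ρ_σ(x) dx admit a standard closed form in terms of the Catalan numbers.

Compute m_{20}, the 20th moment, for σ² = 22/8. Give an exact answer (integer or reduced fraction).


By the scaled semicircle moment identity, m_{2k} = σ^{2k} · C_k with k = 10.
C_10 = (1/(k+1)) · C(2k, k) = (1/11) · C(20, 10) = (1/11) · 184756 = 16796.
σ^{2k} = (σ²)^k = (22/8)^10 = 25937424601/1048576.

Therefore m_{20} = σ^{20} · C_10 = (25937424601/1048576) · 16796 = 108911245899599/262144.


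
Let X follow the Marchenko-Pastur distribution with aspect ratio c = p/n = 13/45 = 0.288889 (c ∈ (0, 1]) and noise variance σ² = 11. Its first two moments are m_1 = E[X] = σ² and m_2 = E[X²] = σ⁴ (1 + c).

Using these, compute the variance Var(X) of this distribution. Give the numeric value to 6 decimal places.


m_1 = E[X] = σ² = 11, so m_1² = 121.
m_2 = E[X²] = σ⁴ (1 + c) = 121 · (1 + 0.288889) = 121 · 1.288889 = 155.955556.
(Note m_2 − m_1² simplifies to c · σ⁴ = 0.288889 · 121.)

Var(X) = m_2 − m_1² = 155.955556 − 121 = 34.955556.


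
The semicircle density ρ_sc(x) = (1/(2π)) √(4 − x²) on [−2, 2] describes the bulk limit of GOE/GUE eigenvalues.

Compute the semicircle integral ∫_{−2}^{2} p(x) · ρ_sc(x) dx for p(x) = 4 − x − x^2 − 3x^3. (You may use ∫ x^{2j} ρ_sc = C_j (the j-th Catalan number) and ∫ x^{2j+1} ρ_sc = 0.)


Write p(x) = Σ a_i x^i, split into monomials and integrate each against ρ_sc separately.
Using ∫ x^{2j} ρ_sc = C_j = (1/(j+1)) C(2j, j) (Catalan numbers) and ∫ x^{2j+1} ρ_sc = 0 (odd monomials vanish by symmetry):
  i = 0 (even): a_0 · C_{0} = 4 · 1 = 4
  i = 1 (odd): ∫ x^1 ρ_sc = 0 (vanishes)
  i = 2 (even): a_2 · C_{1} = -1 · 1 = -1
  i = 3 (odd): ∫ x^3 ρ_sc = 0 (vanishes)

Summing the contributions: ∫_{−2}^{2} p(x) ρ_sc(x) dx = 4 + (-1) = 3.


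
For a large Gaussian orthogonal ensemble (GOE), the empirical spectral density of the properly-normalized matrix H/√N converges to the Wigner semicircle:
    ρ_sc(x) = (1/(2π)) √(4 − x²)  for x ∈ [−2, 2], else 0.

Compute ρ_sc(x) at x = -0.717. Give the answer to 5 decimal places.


ρ_sc(x) = (1/(2π)) √(4 − x²). With x = -0.717:
  4 − x² = 4 − (-0.717)² = 4 − 0.514089 = 3.485911.
  √(4 − x²) = 1.867059.
  1/(2π) = 0.159155.
  ρ_sc(-0.717) = 0.159155 · 1.867059 = 0.297152.

Rounded to 5 decimal places: ρ_sc(-0.717) ≈ 0.29715.


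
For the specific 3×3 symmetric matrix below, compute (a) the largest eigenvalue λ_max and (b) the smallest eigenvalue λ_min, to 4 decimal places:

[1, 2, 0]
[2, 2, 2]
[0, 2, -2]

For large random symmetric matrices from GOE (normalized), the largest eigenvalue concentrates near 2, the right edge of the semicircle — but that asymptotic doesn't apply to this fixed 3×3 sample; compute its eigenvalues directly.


Since M is real symmetric, all three eigenvalues are real; they are the roots of det(λI − M) = λ³ − (tr M) λ² + s λ − det M, where s is the sum of the principal 2×2 minors.
tr M = 1 + 2 + (-2) = 1.
s = (1·2 − 2²) + (1·(-2) − 0²) + (2·(-2) − 2²) = -2 + (-2) + (-8) = -12.
det M (expand along row 1) = 1·(-8) − 2·(-4) + 0·4 = 0.
Characteristic polynomial: λ³ − λ² − 12λ = 0.
Substitute λ = y + (tr M)/3 = y + 0.333333 to remove the quadratic term: y³ + p·y + q = 0 with p = s − (tr M)²/3 = -12.333333 and q = −2(tr M)³/27 + (tr M)·s/3 − det M = -4.074074.
Three real roots ⇒ use the trigonometric (Viète) form: r = 2√(−p/3) = 4.055175, φ = arccos(3q/(p·r)) = arccos(0.244377) = 1.323919 rad.
y_k = r·cos(φ/3 − 2πk/3) for k = 0, 1, 2 gives y = 3.666667, -0.333333, -3.333333.
λ_k = y_k + 0.333333 gives λ = 4.0000, 0.0000, -3.0000 (check: the sum is 1.0000 = tr M).

Hence λ_max = 4.0000 and λ_min = -3.0000.


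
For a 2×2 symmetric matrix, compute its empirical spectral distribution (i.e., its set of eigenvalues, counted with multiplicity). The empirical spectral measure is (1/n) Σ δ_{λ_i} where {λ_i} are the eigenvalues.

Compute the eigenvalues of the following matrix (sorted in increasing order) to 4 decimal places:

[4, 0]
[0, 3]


Since M is real symmetric, both eigenvalues are real; they are the roots of det(λI − M) = λ² − (tr M) λ + det M.
tr M = 4 + 3 = 7.
det M = 4·3 − 0² = 12 − 0 = 12.
Characteristic polynomial: λ² − 7λ + 12 = 0.
Discriminant Δ = (tr M)² − 4·det M = 49 − 48 = 1; √Δ = 1.000000.
λ = (tr M ± √Δ)/2 = (7 ± 1.000000)/2, giving (tr M − √Δ)/2 = 3.0000 and (tr M + √Δ)/2 = 4.0000.

Eigenvalues sorted in increasing order: [3.0000, 4.0000].


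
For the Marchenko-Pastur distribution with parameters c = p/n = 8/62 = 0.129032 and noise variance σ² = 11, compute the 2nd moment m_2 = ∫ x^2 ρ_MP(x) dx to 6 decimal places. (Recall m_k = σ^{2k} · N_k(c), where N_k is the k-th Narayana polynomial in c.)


E[X²] = σ⁴ (1 + c) (second MP moment). With σ² = 11 (so σ⁴ = 121) and c = 8/62 = 0.129032: E[X²] = 121 · (1 + 0.129032) = 121 · 1.129032.

So E[X^2] = 136.612903.


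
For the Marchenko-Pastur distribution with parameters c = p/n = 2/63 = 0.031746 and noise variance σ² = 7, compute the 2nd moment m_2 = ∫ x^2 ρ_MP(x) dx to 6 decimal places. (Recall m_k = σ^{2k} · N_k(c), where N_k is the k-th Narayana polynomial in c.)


E[X²] = σ⁴ (1 + c) (second MP moment). With σ² = 7 (so σ⁴ = 49) and c = 2/63 = 0.031746: E[X²] = 49 · (1 + 0.031746) = 49 · 1.031746.

So E[X^2] = 50.555556.


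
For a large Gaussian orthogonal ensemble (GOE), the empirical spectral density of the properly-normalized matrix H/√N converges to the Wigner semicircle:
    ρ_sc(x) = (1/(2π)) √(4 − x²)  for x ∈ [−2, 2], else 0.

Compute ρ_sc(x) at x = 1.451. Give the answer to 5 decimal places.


ρ_sc(x) = (1/(2π)) √(4 − x²). With x = 1.451:
  4 − x² = 4 − (1.451)² = 4 − 2.105401 = 1.894599.
  √(4 − x²) = 1.376444.
  1/(2π) = 0.159155.
  ρ_sc(1.451) = 0.159155 · 1.376444 = 0.219068.

Rounded to 5 decimal places: ρ_sc(1.451) ≈ 0.21907.


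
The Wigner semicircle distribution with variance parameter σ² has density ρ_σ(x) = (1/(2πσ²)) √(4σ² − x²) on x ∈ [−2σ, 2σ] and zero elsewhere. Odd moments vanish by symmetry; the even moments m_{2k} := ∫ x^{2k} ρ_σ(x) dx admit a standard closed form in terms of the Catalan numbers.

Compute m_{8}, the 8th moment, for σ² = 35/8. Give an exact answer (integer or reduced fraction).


By the scaled semicircle moment identity, m_{2k} = σ^{2k} · C_k with k = 4.
C_4 = (1/(k+1)) · C(2k, k) = (1/5) · C(8, 4) = (1/5) · 70 = 14.
σ^{2k} = (σ²)^k = (35/8)^4 = 1500625/4096.

Therefore m_{8} = σ^{8} · C_4 = (1500625/4096) · 14 = 10504375/2048.


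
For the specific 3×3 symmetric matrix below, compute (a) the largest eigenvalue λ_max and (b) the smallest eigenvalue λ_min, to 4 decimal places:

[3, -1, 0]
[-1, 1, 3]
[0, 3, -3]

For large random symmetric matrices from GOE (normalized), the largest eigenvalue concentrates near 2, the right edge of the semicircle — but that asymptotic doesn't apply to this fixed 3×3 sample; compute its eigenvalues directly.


Since M is real symmetric, all three eigenvalues are real; they are the roots of det(λI − M) = λ³ − (tr M) λ² + s λ − det M, where s is the sum of the principal 2×2 minors.
tr M = 3 + 1 + (-3) = 1.
s = (3·1 − (-1)²) + (3·(-3) − 0²) + (1·(-3) − 3²) = 2 + (-9) + (-12) = -19.
det M (expand along row 1) = 3·(-12) − (-1)·3 + 0·(-3) = -33.
Characteristic polynomial: λ³ − λ² − 19λ + 33 = 0.
Substitute λ = y + (tr M)/3 = y + 0.333333 to remove the quadratic term: y³ + p·y + q = 0 with p = s − (tr M)²/3 = -19.333333 and q = −2(tr M)³/27 + (tr M)·s/3 − det M = 26.592593.
Three real roots ⇒ use the trigonometric (Viète) form: r = 2√(−p/3) = 5.077182, φ = arccos(3q/(p·r)) = arccos(-0.812742) = 2.519639 rad.
y_k = r·cos(φ/3 − 2πk/3) for k = 0, 1, 2 gives y = 3.389286, 1.579176, -4.968462.
λ_k = y_k + 0.333333 gives λ = 3.7226, 1.9125, -4.6351 (check: the sum is 1.0000 = tr M).

Hence λ_max = 3.7226 and λ_min = -4.6351.


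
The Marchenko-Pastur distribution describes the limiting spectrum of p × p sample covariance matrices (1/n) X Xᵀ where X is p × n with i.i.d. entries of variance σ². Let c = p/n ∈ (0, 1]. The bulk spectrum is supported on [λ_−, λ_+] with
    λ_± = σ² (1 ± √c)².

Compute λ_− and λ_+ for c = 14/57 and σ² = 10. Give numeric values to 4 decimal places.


c = 14/57 = 0.245614; √c = 0.495595.
λ_− = σ² (1 − √c)² = 10 · (1 − 0.495595)² = 10 · (0.504405)² = 2.544248.
λ_+ = σ² (1 + √c)² = 10 · (1 + 0.495595)² = 10 · (1.495595)² = 22.368033.

Rounded to 4 decimal places: λ_− ≈ 2.5442, λ_+ ≈ 22.3680.


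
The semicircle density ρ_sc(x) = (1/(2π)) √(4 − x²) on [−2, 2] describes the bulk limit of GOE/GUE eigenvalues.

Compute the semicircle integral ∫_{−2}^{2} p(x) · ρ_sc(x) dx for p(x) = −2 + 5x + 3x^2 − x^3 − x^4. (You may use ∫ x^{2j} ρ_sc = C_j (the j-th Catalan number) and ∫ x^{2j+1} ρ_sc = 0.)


Write p(x) = Σ a_i x^i, split into monomials and integrate each against ρ_sc separately.
Using ∫ x^{2j} ρ_sc = C_j = (1/(j+1)) C(2j, j) (Catalan numbers) and ∫ x^{2j+1} ρ_sc = 0 (odd monomials vanish by symmetry):
  i = 0 (even): a_0 · C_{0} = -2 · 1 = -2
  i = 1 (odd): ∫ x^1 ρ_sc = 0 (vanishes)
  i = 2 (even): a_2 · C_{1} = 3 · 1 = 3
  i = 3 (odd): ∫ x^3 ρ_sc = 0 (vanishes)
  i = 4 (even): a_4 · C_{2} = -1 · 2 = -2

Summing the contributions: ∫_{−2}^{2} p(x) ρ_sc(x) dx = (-2) + 3 + (-2) = -1.


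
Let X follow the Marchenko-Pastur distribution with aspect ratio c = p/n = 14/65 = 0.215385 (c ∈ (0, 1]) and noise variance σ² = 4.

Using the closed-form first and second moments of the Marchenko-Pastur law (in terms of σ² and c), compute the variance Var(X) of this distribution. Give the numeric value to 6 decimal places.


Recall the MP moments m_1 = E[X] = σ² and m_2 = E[X²] = σ⁴ (1 + c).
m_1 = E[X] = σ² = 4, so m_1² = 16.
m_2 = E[X²] = σ⁴ (1 + c) = 16 · (1 + 0.215385) = 16 · 1.215385 = 19.446154.
(Note m_2 − m_1² simplifies to c · σ⁴ = 0.215385 · 16.)

Var(X) = m_2 − m_1² = 19.446154 − 16 = 3.446154.


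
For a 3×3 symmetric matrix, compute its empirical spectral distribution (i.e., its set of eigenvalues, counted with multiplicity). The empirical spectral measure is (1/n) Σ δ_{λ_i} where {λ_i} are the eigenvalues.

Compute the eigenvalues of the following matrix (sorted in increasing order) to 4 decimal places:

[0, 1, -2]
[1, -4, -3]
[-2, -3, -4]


Since M is real symmetric, all three eigenvalues are real; they are the roots of det(λI − M) = λ³ − (tr M) λ² + s λ − det M, where s is the sum of the principal 2×2 minors.
tr M = 0 + (-4) + (-4) = -8.
s = (0·(-4) − 1²) + (0·(-4) − (-2)²) + ((-4)·(-4) − (-3)²) = -1 + (-4) + 7 = 2.
det M (expand along row 1) = 0·7 − 1·(-10) + (-2)·(-11) = 32.
Characteristic polynomial: λ³ + 8λ² + 2λ − 32 = 0.
Substitute λ = y + (tr M)/3 = y − 2.666667 to remove the quadratic term: y³ + p·y + q = 0 with p = s − (tr M)²/3 = -19.333333 and q = −2(tr M)³/27 + (tr M)·s/3 − det M = 0.592593.
Three real roots ⇒ use the trigonometric (Viète) form: r = 2√(−p/3) = 5.077182, φ = arccos(3q/(p·r)) = arccos(-0.018111) = 1.588909 rad.
y_k = r·cos(φ/3 − 2πk/3) for k = 0, 1, 2 gives y = 4.381562, 0.030653, -4.412215.
λ_k = y_k − 2.666667 gives λ = 1.7149, -2.6360, -7.0789 (check: the sum is -8.0000 = tr M).

Eigenvalues sorted in increasing order: [-7.0789, -2.6360, 1.7149].


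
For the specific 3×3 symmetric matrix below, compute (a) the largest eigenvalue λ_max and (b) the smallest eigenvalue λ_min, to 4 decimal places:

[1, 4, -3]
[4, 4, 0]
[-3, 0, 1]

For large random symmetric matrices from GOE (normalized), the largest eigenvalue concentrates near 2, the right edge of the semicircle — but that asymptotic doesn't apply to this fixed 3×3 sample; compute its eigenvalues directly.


Since M is real symmetric, all three eigenvalues are real; they are the roots of det(λI − M) = λ³ − (tr M) λ² + s λ − det M, where s is the sum of the principal 2×2 minors.
tr M = 1 + 4 + 1 = 6.
s = (1·4 − 4²) + (1·1 − (-3)²) + (4·1 − 0²) = -12 + (-8) + 4 = -16.
det M (expand along row 1) = 1·4 − 4·4 + (-3)·12 = -48.
Characteristic polynomial: λ³ − 6λ² − 16λ + 48 = 0.
Substitute λ = y + (tr M)/3 = y + 2.000000 to remove the quadratic term: y³ + p·y + q = 0 with p = s − (tr M)²/3 = -28.000000 and q = −2(tr M)³/27 + (tr M)·s/3 − det M = 0.000000.
Three real roots ⇒ use the trigonometric (Viète) form: r = 2√(−p/3) = 6.110101, φ = arccos(3q/(p·r)) = arccos(0.000000) = 1.570796 rad.
y_k = r·cos(φ/3 − 2πk/3) for k = 0, 1, 2 gives y = 5.291503, 0.000000, -5.291503.
λ_k = y_k + 2.000000 gives λ = 7.2915, 2.0000, -3.2915 (check: the sum is 6.0000 = tr M).

Hence λ_max = 7.2915 and λ_min = -3.2915.


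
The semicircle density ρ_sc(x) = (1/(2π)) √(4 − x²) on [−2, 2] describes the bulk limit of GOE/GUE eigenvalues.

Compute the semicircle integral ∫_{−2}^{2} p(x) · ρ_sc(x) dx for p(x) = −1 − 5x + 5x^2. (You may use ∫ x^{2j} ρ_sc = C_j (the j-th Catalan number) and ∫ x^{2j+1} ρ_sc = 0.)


Write p(x) = Σ a_i x^i, split into monomials and integrate each against ρ_sc separately.
Using ∫ x^{2j} ρ_sc = C_j = (1/(j+1)) C(2j, j) (Catalan numbers) and ∫ x^{2j+1} ρ_sc = 0 (odd monomials vanish by symmetry):
  i = 0 (even): a_0 · C_{0} = -1 · 1 = -1
  i = 1 (odd): ∫ x^1 ρ_sc = 0 (vanishes)
  i = 2 (even): a_2 · C_{1} = 5 · 1 = 5

Summing the contributions: ∫_{−2}^{2} p(x) ρ_sc(x) dx = (-1) + 5 = 4.


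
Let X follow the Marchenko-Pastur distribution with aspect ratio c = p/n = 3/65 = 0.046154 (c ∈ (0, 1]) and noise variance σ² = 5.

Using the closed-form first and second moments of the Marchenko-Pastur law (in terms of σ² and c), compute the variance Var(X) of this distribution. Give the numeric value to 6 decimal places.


Recall the MP moments m_1 = E[X] = σ² and m_2 = E[X²] = σ⁴ (1 + c).
m_1 = E[X] = σ² = 5, so m_1² = 25.
m_2 = E[X²] = σ⁴ (1 + c) = 25 · (1 + 0.046154) = 25 · 1.046154 = 26.153846.
(Note m_2 − m_1² simplifies to c · σ⁴ = 0.046154 · 25.)

Var(X) = m_2 − m_1² = 26.153846 − 25 = 1.153846.


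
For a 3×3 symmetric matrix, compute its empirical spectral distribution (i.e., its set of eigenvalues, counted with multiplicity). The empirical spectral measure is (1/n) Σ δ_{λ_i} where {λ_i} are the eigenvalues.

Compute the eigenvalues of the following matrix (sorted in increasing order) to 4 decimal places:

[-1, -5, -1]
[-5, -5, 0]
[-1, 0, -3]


Since M is real symmetric, all three eigenvalues are real; they are the roots of det(λI − M) = λ³ − (tr M) λ² + s λ − det M, where s is the sum of the principal 2×2 minors.
tr M = -1 + (-5) + (-3) = -9.
s = ((-1)·(-5) − (-5)²) + ((-1)·(-3) − (-1)²) + ((-5)·(-3) − 0²) = -20 + 2 + 15 = -3.
det M (expand along row 1) = (-1)·15 − (-5)·15 + (-1)·(-5) = 65.
Characteristic polynomial: λ³ + 9λ² − 3λ − 65 = 0.
Substitute λ = y + (tr M)/3 = y − 3.000000 to remove the quadratic term: y³ + p·y + q = 0 with p = s − (tr M)²/3 = -30.000000 and q = −2(tr M)³/27 + (tr M)·s/3 − det M = -2.000000.
Three real roots ⇒ use the trigonometric (Viète) form: r = 2√(−p/3) = 6.324555, φ = arccos(3q/(p·r)) = arccos(0.031623) = 1.539168 rad.
y_k = r·cos(φ/3 − 2πk/3) for k = 0, 1, 2 gives y = 5.510259, -0.066677, -5.443583.
λ_k = y_k − 3.000000 gives λ = 2.5103, -3.0667, -8.4436 (check: the sum is -9.0000 = tr M).

Eigenvalues sorted in increasing order: [-8.4436, -3.0667, 2.5103].


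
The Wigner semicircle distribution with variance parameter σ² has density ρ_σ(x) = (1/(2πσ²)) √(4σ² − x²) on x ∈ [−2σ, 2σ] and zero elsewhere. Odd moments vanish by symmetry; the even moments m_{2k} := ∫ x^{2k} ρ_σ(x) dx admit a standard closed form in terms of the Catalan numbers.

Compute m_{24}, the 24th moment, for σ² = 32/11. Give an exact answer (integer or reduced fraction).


By the scaled semicircle moment identity, m_{2k} = σ^{2k} · C_k with k = 12.
C_12 = (1/(k+1)) · C(2k, k) = (1/13) · C(24, 12) = (1/13) · 2704156 = 208012.
σ^{2k} = (σ²)^k = (32/11)^12 = 1152921504606846976/3138428376721.

Therefore m_{24} = σ^{24} · C_12 = (1152921504606846976/3138428376721) · 208012 = 239821508016279453171712/3138428376721.
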